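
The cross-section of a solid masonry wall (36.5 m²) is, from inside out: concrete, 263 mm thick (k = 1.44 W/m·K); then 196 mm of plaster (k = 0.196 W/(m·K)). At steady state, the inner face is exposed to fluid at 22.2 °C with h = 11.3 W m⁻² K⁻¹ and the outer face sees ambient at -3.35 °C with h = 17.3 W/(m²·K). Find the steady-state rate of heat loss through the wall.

Q = 702 W

Treat each layer as a resistance in series:
  R_conv,in = 1/(hA) = 1/(11.3·36.5) = 0.002425 K/W
  R_concrete = L/(kA) = 0.263/(1.44·36.5) = 0.005004 K/W
  R_plaster = L/(kA) = 0.196/(0.196·36.5) = 0.02740 K/W
  R_conv,out = 1/(hA) = 1/(17.3·36.5) = 0.001584 K/W
ΣR = 0.002425 + 0.005004 + 0.02740 + 0.001584 = 0.03641 K/W
Q = ΔT/ΣR = (22.2 °C − -3.35 °C)/0.03641 = 702 W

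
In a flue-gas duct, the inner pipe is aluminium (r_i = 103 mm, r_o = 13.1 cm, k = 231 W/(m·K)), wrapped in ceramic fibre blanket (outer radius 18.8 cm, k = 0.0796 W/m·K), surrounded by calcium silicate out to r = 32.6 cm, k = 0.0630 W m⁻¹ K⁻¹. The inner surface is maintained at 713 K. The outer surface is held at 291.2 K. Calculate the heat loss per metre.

Q' = 200 W/m

Treat each layer as a resistance in series:
  R'_aluminium = ln(0.131/0.103)/(2πk) = 0.2405/(2π·231) = 1.657×10^-4 m·K/W
  R'_ceramic fibre blanket = ln(0.188/0.131)/(2πk) = 0.3612/(2π·0.0796) = 0.7223 m·K/W
  R'_calcium silicate = ln(0.326/0.188)/(2πk) = 0.5505/(2π·0.0630) = 1.391 m·K/W
ΣR = 1.657×10^-4 + 0.7223 + 1.391 = 2.113 m·K/W
Q' = ΔT/ΣR = (713 K − 291.2 K)/2.113 = 200 W/m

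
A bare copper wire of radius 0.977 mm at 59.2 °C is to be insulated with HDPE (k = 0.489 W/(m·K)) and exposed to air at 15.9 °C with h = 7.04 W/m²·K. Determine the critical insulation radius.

For a cylinder, r_cr = k_ins/h = 0.489/7.04 = 0.0695 m = 6.95 cm

r_cr = 6.95 cm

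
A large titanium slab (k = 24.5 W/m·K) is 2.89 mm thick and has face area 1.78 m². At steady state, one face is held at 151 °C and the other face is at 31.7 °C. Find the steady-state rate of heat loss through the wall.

Q = kA·ΔT/L = 24.5 × 1.78 × |151 °C − 31.7 °C| / 0.00289 = 1.80×10^6 W

Q = 1800 kW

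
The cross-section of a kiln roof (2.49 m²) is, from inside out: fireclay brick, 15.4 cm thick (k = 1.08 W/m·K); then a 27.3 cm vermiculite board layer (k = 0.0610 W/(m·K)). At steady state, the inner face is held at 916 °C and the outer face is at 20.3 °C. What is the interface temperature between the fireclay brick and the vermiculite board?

Resistance network (inner→outer):
  R_fireclay brick = L/(kA) = 0.154/(1.08·2.49) = 0.05727 K/W
  R_vermiculite board = L/(kA) = 0.273/(0.0610·2.49) = 1.797 K/W
ΣR = 0.05727 + 1.797 = 1.854 K/W
Q = ΔT/ΣR = (916 °C − 20.3 °C)/1.854 = 483.1 W
From the inner boundary to the fireclay brick/vermiculite board interface, ΣR_partial = 0.05727 K/W.
T_interface = T_in − Q·ΣR_partial = 916 °C − (483.1)(0.05727) = 888 °C

T = 888 °C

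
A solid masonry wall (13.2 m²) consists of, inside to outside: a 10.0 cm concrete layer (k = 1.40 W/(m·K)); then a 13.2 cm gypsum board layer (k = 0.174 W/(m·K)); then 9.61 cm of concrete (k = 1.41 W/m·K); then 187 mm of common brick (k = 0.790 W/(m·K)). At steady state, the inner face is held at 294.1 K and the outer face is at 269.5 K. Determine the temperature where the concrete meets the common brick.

Resistance network (inner→outer):
  R_concrete = L/(kA) = 0.100/(1.40·13.2) = 0.005411 K/W
  R_gypsum board = L/(kA) = 0.132/(0.174·13.2) = 0.05747 K/W
  R_concrete = L/(kA) = 0.0961/(1.41·13.2) = 0.005163 K/W
  R_common brick = L/(kA) = 0.187/(0.790·13.2) = 0.01793 K/W
ΣR = 0.005411 + 0.05747 + 0.005163 + 0.01793 = 0.08597 K/W
Q = ΔT/ΣR = (294.1 K − 269.5 K)/0.08597 = 286.1 W
From the inner boundary to the concrete/common brick interface, ΣR_partial = 0.06804 K/W.
T_interface = T_in − Q·ΣR_partial = 294.1 K − (286.1)(0.06804) = 274.63 K

T = 274.63 K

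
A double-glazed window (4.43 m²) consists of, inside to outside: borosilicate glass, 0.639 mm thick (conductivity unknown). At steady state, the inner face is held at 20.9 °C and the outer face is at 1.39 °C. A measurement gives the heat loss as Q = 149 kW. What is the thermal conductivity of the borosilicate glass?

k = 1.10 W/m·K

ΣR = ΔT/Q = |20.9 − 1.39|/1.49×10^5 = 1.309×10^-4 K/W
L/(kA) = 1.309×10^-4 ⇒ k = 6.39×10^-4/(1.309×10^-4·4.43) = 1.10 W/m·K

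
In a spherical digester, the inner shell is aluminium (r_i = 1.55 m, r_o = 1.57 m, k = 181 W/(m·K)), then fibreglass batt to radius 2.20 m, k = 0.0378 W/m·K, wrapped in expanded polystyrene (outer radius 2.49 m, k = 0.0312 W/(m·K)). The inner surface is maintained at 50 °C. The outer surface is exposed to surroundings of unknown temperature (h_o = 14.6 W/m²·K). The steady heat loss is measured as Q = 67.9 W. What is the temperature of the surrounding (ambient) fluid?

Sum the resistances:
  R_aluminium = (1/1.55 − 1/1.57)/(4πk) = 0.008219/(4π·181) = 3.613×10^-6 K/W
  R_fibreglass batt = (1/1.57 − 1/2.20)/(4πk) = 0.1824/(4π·0.0378) = 0.3840 K/W
  R_expanded polystyrene = (1/2.20 − 1/2.49)/(4πk) = 0.05294/(4π·0.0312) = 0.1350 K/W
  R_conv,out = 1/(4πr²h) = 1/(4π·2.49²·14.6) = 8.791×10^-4 K/W
ΣR = 0.5199 K/W
ΔT = Q·ΣR = 67.9 × 0.5199 = 35.30 K
Heat flows outward, so T_out = T_in − ΔT = 50 − 35.30 = 14.7 °C

T_out = 14.7 °C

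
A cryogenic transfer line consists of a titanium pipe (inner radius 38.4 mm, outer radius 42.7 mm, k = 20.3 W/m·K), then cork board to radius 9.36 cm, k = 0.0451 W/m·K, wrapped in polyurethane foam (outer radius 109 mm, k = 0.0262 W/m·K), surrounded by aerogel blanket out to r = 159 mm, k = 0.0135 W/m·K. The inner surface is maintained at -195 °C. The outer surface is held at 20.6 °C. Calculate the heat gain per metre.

Q' = 26.5 W/m

Resistance network (inner→outer):
  R'_titanium = ln(0.0427/0.0384)/(2πk) = 0.1061/(2π·20.3) = 8.322×10^-4 m·K/W
  R'_cork board = ln(0.0936/0.0427)/(2πk) = 0.7848/(2π·0.0451) = 2.770 m·K/W
  R'_polyurethane foam = ln(0.109/0.0936)/(2πk) = 0.1523/(2π·0.0262) = 0.9253 m·K/W
  R'_aerogel blanket = ln(0.159/0.109)/(2πk) = 0.3776/(2π·0.0135) = 4.451 m·K/W
ΣR = 8.322×10^-4 + 2.770 + 0.9253 + 4.451 = 8.147 m·K/W
Q' = ΔT/ΣR = (-195 °C − 20.6 °C)/8.147 = -26.5 W/m
(Negative Q' ⇒ heat flows inward; heat gain = 26.5 W/m.)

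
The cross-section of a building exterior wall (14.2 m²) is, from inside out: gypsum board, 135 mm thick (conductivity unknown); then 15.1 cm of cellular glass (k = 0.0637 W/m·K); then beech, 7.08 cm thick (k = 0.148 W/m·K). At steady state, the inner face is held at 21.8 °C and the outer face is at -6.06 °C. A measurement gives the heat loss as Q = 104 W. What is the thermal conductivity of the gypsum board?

ΣR = ΔT/Q = |21.8 − -6.06|/104 = 0.2679 K/W
Known resistances:
  R_cellular glass = L/(kA) = 0.151/(0.0637·14.2) = 0.1669 K/W
  R_beech = L/(kA) = 0.0708/(0.148·14.2) = 0.03369 K/W
R_gypsum board = ΣR − ΣR_known = 0.2679 − 0.2006 = 0.06730 K/W
L/(kA) = 0.06730 ⇒ k = 0.135/(0.06730·14.2) = 0.141 W/m·K

k = 0.141 W/m·K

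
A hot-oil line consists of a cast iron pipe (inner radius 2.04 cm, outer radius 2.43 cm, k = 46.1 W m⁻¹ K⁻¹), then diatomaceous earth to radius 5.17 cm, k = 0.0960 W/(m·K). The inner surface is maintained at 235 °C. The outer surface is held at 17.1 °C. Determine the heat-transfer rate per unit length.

Q' = 174 W/m

Series thermal resistances, inner to outer:
  R'_cast iron = ln(0.0243/0.0204)/(2πk) = 0.1749/(2π·46.1) = 6.040×10^-4 m·K/W
  R'_diatomaceous earth = ln(0.0517/0.0243)/(2πk) = 0.7550/(2π·0.0960) = 1.252 m·K/W
ΣR = 6.040×10^-4 + 1.252 = 1.253 m·K/W
Q' = ΔT/ΣR = (235 °C − 17.1 °C)/1.253 = 174 W/m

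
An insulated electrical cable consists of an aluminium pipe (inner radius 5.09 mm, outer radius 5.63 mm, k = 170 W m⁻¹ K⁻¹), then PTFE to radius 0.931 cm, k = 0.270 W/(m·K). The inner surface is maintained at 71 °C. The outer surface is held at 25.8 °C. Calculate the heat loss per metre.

Q' = 152 W/m

Treat each layer as a resistance in series:
  R'_aluminium = ln(0.00563/0.00509)/(2πk) = 0.1008/(2π·170) = 9.440×10^-5 m·K/W
  R'_PTFE = ln(0.00931/0.00563)/(2πk) = 0.5030/(2π·0.270) = 0.2965 m·K/W
ΣR = 9.440×10^-5 + 0.2965 = 0.2966 m·K/W
Q' = ΔT/ΣR = (71 °C − 25.8 °C)/0.2966 = 152 W/m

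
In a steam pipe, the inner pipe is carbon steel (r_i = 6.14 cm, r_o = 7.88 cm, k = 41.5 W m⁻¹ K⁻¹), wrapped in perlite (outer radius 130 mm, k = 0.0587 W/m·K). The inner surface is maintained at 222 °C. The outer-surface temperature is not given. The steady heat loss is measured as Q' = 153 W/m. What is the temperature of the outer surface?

T_out = 14.2 °C

Series resistances:
  R'_carbon steel = ln(0.0788/0.0614)/(2πk) = 0.2495/(2π·41.5) = 9.569×10^-4 m·K/W
  R'_perlite = ln(0.130/0.0788)/(2πk) = 0.5006/(2π·0.0587) = 1.357 m·K/W
ΣR = 1.358 m·K/W
ΔT = Q'·ΣR = 153 × 1.358 = 207.8 K
Heat flows outward, so T_out = T_in − ΔT = 222 − 207.8 = 14.2 °C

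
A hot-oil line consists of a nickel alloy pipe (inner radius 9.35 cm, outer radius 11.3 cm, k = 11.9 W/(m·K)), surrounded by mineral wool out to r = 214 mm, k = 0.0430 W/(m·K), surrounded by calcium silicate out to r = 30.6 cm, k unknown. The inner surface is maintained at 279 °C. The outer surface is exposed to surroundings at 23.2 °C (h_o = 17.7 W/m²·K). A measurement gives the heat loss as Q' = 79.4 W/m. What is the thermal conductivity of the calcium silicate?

ΣR = ΔT/Q' = |279 − 23.2|/79.4 = 3.222 m·K/W
Known resistances:
  R'_nickel alloy = ln(0.113/0.0935)/(2πk) = 0.1894/(2π·11.9) = 0.002533 m·K/W
  R'_mineral wool = ln(0.214/0.113)/(2πk) = 0.6386/(2π·0.0430) = 2.364 m·K/W
  R'_conv,out = 1/(2πr h) = 1/(2π·0.306·17.7) = 0.02938 m·K/W
R_calcium silicate = ΣR − ΣR_known = 3.222 − 2.396 = 0.8260 m·K/W
ln(r₂/r₁)/(2πk) = 0.8260 ⇒ k = 0.3576/(2π·0.8260) = 0.0689 W/m·K

k = 0.0689 W/m·K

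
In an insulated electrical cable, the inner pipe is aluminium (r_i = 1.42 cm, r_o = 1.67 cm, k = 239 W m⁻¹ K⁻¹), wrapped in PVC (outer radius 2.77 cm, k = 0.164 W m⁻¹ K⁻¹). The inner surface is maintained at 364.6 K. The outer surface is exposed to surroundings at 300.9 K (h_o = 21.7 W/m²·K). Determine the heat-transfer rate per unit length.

Series thermal resistances, inner to outer:
  R'_aluminium = ln(0.0167/0.0142)/(2πk) = 0.1622/(2π·239) = 1.080×10^-4 m·K/W
  R'_PVC = ln(0.0277/0.0167)/(2πk) = 0.5060/(2π·0.164) = 0.4911 m·K/W
  R'_conv,out = 1/(2πr h) = 1/(2π·0.0277·21.7) = 0.2648 m·K/W
ΣR = 1.080×10^-4 + 0.4911 + 0.2648 = 0.7560 m·K/W
Q' = ΔT/ΣR = (364.6 K − 300.9 K)/0.7560 = 84.3 W/m

Q' = 84.3 W/m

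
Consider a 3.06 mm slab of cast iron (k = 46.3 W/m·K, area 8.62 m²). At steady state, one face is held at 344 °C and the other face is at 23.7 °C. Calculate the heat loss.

Q = kA·ΔT/L = 46.3 × 8.62 × |344 °C − 23.7 °C| / 0.00306 = 4.18×10^7 W

Q = 41800 kW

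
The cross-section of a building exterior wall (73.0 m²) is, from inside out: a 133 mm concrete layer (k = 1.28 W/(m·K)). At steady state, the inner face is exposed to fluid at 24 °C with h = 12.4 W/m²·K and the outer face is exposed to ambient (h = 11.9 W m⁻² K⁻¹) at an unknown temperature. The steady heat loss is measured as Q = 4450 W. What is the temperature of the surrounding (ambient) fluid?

Sum the resistances:
  R_conv,in = 1/(hA) = 1/(12.4·73.0) = 0.001105 K/W
  R_concrete = L/(kA) = 0.133/(1.28·73.0) = 0.001423 K/W
  R_conv,out = 1/(hA) = 1/(11.9·73.0) = 0.001151 K/W
ΣR = 0.003679 K/W
ΔT = Q·ΣR = 4450 × 0.003679 = 16.37 K
Heat flows outward, so T_out = T_in − ΔT = 24 − 16.37 = 7.63 °C

T_out = 7.63 °C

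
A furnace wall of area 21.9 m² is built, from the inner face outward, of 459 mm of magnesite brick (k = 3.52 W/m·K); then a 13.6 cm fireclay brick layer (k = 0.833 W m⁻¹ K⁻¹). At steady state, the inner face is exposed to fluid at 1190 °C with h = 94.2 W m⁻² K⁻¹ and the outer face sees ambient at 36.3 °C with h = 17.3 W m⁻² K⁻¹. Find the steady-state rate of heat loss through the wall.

Q = 69.8 kW

Treat each layer as a resistance in series:
  R_conv,in = 1/(hA) = 1/(94.2·21.9) = 4.847×10^-4 K/W
  R_magnesite brick = L/(kA) = 0.459/(3.52·21.9) = 0.005954 K/W
  R_fireclay brick = L/(kA) = 0.136/(0.833·21.9) = 0.007455 K/W
  R_conv,out = 1/(hA) = 1/(17.3·21.9) = 0.002639 K/W
ΣR = 4.847×10^-4 + 0.005954 + 0.007455 + 0.002639 = 0.01653 K/W
Q = ΔT/ΣR = (1190 °C − 36.3 °C)/0.01653 = 69800 W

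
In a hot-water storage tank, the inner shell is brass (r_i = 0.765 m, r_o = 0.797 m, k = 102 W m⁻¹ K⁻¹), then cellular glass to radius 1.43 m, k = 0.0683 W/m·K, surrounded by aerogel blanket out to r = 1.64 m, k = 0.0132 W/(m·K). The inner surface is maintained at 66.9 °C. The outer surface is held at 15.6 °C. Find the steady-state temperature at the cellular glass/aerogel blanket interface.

T = 38.9 °C

Resistance network (inner→outer):
  R_brass = (1/0.765 − 1/0.797)/(4πk) = 0.05248/(4π·102) = 4.095×10^-5 K/W
  R_cellular glass = (1/0.797 − 1/1.43)/(4πk) = 0.5554/(4π·0.0683) = 0.6471 K/W
  R_aerogel blanket = (1/1.43 − 1/1.64)/(4πk) = 0.08954/(4π·0.0132) = 0.5398 K/W
ΣR = 4.095×10^-5 + 0.6471 + 0.5398 = 1.187 K/W
Q = ΔT/ΣR = (66.9 °C − 15.6 °C)/1.187 = 43.22 W
From the inner boundary to the cellular glass/aerogel blanket interface, ΣR_partial = 0.6471 K/W.
T_interface = T_in − Q·ΣR_partial = 66.9 °C − (43.22)(0.6471) = 38.9 °C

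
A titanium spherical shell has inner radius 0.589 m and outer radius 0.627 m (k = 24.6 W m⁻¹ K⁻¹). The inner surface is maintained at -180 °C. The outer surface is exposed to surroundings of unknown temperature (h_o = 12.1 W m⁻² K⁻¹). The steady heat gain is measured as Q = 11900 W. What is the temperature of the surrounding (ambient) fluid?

T_out = 23.0 °C

Series resistances:
  R_titanium = (1/0.589 − 1/0.627)/(4πk) = 0.1029/(4π·24.6) = 3.329×10^-4 K/W
  R_conv,out = 1/(4πr²h) = 1/(4π·0.627²·12.1) = 0.01673 K/W
ΣR = 0.01706 K/W
ΔT = Q·ΣR = 11900 × 0.01706 = 203.0 K
Heat flows inward, so T_out = T_in + ΔT = -180 + 203.0 = 23.0 °C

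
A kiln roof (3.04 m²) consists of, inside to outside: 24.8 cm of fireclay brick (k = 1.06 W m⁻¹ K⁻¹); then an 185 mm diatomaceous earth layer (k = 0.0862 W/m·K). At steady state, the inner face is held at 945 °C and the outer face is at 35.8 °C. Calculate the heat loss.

Treat each layer as a resistance in series:
  R_fireclay brick = L/(kA) = 0.248/(1.06·3.04) = 0.07696 K/W
  R_diatomaceous earth = L/(kA) = 0.185/(0.0862·3.04) = 0.7060 K/W
ΣR = 0.07696 + 0.7060 = 0.7830 K/W
Q = ΔT/ΣR = (945 °C − 35.8 °C)/0.7830 = 1160 W

Q = 1160 W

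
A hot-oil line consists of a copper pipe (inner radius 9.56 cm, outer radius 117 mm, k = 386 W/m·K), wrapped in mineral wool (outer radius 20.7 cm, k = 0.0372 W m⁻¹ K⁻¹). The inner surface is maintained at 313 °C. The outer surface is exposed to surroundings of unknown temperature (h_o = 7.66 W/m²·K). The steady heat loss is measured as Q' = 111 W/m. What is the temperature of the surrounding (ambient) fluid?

T_out = 30.9 °C

Sum the resistances:
  R'_copper = ln(0.117/0.0956)/(2πk) = 0.2020/(2π·386) = 8.329×10^-5 m·K/W
  R'_mineral wool = ln(0.207/0.117)/(2πk) = 0.5705/(2π·0.0372) = 2.441 m·K/W
  R'_conv,out = 1/(2πr h) = 1/(2π·0.207·7.66) = 0.1004 m·K/W
ΣR = 2.541 m·K/W
ΔT = Q'·ΣR = 111 × 2.541 = 282.1 K
Heat flows outward, so T_out = T_in − ΔT = 313 − 282.1 = 30.9 °C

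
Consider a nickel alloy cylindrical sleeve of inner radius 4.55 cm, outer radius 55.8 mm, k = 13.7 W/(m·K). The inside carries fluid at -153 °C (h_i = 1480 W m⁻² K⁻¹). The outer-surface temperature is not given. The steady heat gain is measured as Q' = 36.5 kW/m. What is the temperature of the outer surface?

Series resistances:
  R'_conv,in = 1/(2πr h) = 1/(2π·0.0455·1480) = 0.002363 m·K/W
  R'_nickel alloy = ln(0.0558/0.0455)/(2πk) = 0.2041/(2π·13.7) = 0.002371 m·K/W
ΣR = 0.004734 m·K/W
ΔT = Q'·ΣR = 36500 × 0.004734 = 172.8 K
Heat flows inward, so T_out = T_in + ΔT = -153 + 172.8 = 19.8 °C

T_out = 19.8 °C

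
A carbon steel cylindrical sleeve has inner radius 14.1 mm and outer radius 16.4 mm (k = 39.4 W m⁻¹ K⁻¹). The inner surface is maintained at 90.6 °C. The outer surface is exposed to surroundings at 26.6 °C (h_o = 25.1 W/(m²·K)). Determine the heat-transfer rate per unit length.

Q' = 165 W/m

Treat each layer as a resistance in series:
  R'_carbon steel = ln(0.0164/0.0141)/(2πk) = 0.1511/(2π·39.4) = 6.104×10^-4 m·K/W
  R'_conv,out = 1/(2πr h) = 1/(2π·0.0164·25.1) = 0.3866 m·K/W
ΣR = 6.104×10^-4 + 0.3866 = 0.3872 m·K/W
Q' = ΔT/ΣR = (90.6 °C − 26.6 °C)/0.3872 = 165 W/m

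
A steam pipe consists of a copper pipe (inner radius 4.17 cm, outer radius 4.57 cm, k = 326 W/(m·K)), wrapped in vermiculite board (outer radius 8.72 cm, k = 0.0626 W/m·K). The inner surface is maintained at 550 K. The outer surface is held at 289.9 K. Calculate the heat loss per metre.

Resistance network (inner→outer):
  R'_copper = ln(0.0457/0.0417)/(2πk) = 0.09160/(2π·326) = 4.472×10^-5 m·K/W
  R'_vermiculite board = ln(0.0872/0.0457)/(2πk) = 0.6461/(2π·0.0626) = 1.643 m·K/W
ΣR = 4.472×10^-5 + 1.643 = 1.643 m·K/W
Q' = ΔT/ΣR = (550 K − 289.9 K)/1.643 = 158 W/m

Q' = 158 W/m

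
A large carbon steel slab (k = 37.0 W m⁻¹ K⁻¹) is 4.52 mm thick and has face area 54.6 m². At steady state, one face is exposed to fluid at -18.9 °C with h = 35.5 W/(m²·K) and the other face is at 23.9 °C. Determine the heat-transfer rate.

Q = 82.6 kW

Series thermal resistances, inner to outer:
  R_conv,in = 1/(hA) = 1/(35.5·54.6) = 5.159×10^-4 K/W
  R_carbon steel = L/(kA) = 0.00452/(37.0·54.6) = 2.237×10^-6 K/W
ΣR = 5.159×10^-4 + 2.237×10^-6 = 5.181×10^-4 K/W
Q = ΔT/ΣR = (-18.9 °C − 23.9 °C)/5.181×10^-4 = -82600 W
(Negative Q ⇒ heat flows inward; heat gain = 82600 W.)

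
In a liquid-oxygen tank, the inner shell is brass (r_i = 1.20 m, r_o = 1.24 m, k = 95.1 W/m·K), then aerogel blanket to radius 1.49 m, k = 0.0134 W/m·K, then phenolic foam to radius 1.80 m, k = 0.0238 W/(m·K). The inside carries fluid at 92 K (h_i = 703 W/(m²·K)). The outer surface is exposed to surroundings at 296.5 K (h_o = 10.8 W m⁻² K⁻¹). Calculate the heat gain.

Q = 172 W

Resistance network (inner→outer):
  R_conv,in = 1/(4πr²h) = 1/(4π·1.20²·703) = 7.861×10^-5 K/W
  R_brass = (1/1.20 − 1/1.24)/(4πk) = 0.02688/(4π·95.1) = 2.249×10^-5 K/W
  R_aerogel blanket = (1/1.24 − 1/1.49)/(4πk) = 0.1353/(4π·0.0134) = 0.8036 K/W
  R_phenolic foam = (1/1.49 − 1/1.80)/(4πk) = 0.1156/(4π·0.0238) = 0.3865 K/W
  R_conv,out = 1/(4πr²h) = 1/(4π·1.80²·10.8) = 0.002274 K/W
ΣR = 7.861×10^-5 + 2.249×10^-5 + 0.8036 + 0.3865 + 0.002274 = 1.192 K/W
Q = ΔT/ΣR = (92 K − 296.5 K)/1.192 = -172 W
(Negative Q ⇒ heat flows inward; heat gain = 172 W.)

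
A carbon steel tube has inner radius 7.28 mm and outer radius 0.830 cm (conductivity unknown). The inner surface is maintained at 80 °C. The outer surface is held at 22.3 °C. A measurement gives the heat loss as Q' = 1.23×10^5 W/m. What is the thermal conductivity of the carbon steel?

ΣR = ΔT/Q' = |80 − 22.3|/1.23×10^5 = 4.691×10^-4 m·K/W
ln(r₂/r₁)/(2πk) = 4.691×10^-4 ⇒ k = 0.1311/(2π·4.691×10^-4) = 44.5 W/m·K

k = 44.5 W/m·K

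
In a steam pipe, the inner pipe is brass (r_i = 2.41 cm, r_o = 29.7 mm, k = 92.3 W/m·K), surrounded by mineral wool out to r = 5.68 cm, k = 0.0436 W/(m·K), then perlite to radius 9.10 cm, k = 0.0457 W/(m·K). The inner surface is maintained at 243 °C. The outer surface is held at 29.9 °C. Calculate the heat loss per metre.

Q' = 53.2 W/m

Treat each layer as a resistance in series:
  R'_brass = ln(0.0297/0.0241)/(2πk) = 0.2089/(2π·92.3) = 3.603×10^-4 m·K/W
  R'_mineral wool = ln(0.0568/0.0297)/(2πk) = 0.6484/(2π·0.0436) = 2.367 m·K/W
  R'_perlite = ln(0.0910/0.0568)/(2πk) = 0.4713/(2π·0.0457) = 1.641 m·K/W
ΣR = 3.603×10^-4 + 2.367 + 1.641 = 4.008 m·K/W
Q' = ΔT/ΣR = (243 °C − 29.9 °C)/4.008 = 53.2 W/m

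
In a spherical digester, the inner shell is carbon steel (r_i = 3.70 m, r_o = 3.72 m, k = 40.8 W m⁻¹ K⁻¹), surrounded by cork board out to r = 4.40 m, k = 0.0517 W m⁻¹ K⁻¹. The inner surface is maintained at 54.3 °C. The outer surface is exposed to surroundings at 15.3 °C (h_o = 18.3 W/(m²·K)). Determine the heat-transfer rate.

Q = 608 W

Series thermal resistances, inner to outer:
  R_carbon steel = (1/3.70 − 1/3.72)/(4πk) = 0.001453/(4π·40.8) = 2.834×10^-6 K/W
  R_cork board = (1/3.72 − 1/4.40)/(4πk) = 0.04154/(4π·0.0517) = 0.06395 K/W
  R_conv,out = 1/(4πr²h) = 1/(4π·4.40²·18.3) = 2.246×10^-4 K/W
ΣR = 2.834×10^-6 + 0.06395 + 2.246×10^-4 = 0.06418 K/W
Q = ΔT/ΣR = (54.3 °C − 15.3 °C)/0.06418 = 608 W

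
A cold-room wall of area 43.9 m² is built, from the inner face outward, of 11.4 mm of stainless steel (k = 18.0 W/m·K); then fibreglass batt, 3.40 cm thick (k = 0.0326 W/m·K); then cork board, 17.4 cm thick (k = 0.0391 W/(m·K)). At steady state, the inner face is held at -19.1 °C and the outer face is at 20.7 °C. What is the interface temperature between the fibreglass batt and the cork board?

Resistance network (inner→outer):
  R_stainless steel = L/(kA) = 0.0114/(18.0·43.9) = 1.443×10^-5 K/W
  R_fibreglass batt = L/(kA) = 0.0340/(0.0326·43.9) = 0.02376 K/W
  R_cork board = L/(kA) = 0.174/(0.0391·43.9) = 0.1014 K/W
ΣR = 1.443×10^-5 + 0.02376 + 0.1014 = 0.1252 K/W
Q = ΔT/ΣR = (-19.1 °C − 20.7 °C)/0.1252 = -317.9 W
From the inner boundary to the fibreglass batt/cork board interface, ΣR_partial = 0.02377 K/W.
T_interface = T_in − Q·ΣR_partial = -19.1 °C − (-317.9)(0.02377) = -11.5 °C

T = -11.5 °C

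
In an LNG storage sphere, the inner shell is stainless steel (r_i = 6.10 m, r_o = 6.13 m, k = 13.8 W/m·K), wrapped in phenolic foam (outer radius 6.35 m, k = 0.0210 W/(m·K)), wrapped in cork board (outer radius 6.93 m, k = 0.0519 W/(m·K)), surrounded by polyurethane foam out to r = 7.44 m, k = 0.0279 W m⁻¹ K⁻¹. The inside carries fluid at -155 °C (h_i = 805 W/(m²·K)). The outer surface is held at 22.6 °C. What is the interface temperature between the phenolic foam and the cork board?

Treat each layer as a resistance in series:
  R_conv,in = 1/(4πr²h) = 1/(4π·6.10²·805) = 2.657×10^-6 K/W
  R_stainless steel = (1/6.10 − 1/6.13)/(4πk) = 8.023×10^-4/(4π·13.8) = 4.626×10^-6 K/W
  R_phenolic foam = (1/6.13 − 1/6.35)/(4πk) = 0.005652/(4π·0.0210) = 0.02142 K/W
  R_cork board = (1/6.35 − 1/6.93)/(4πk) = 0.01318/(4π·0.0519) = 0.02021 K/W
  R_polyurethane foam = (1/6.93 − 1/7.44)/(4πk) = 0.009892/(4π·0.0279) = 0.02821 K/W
ΣR = 2.657×10^-6 + 4.626×10^-6 + 0.02142 + 0.02021 + 0.02821 = 0.06985 K/W
Q = ΔT/ΣR = (-155 °C − 22.6 °C)/0.06985 = -2543 W
From the inner boundary to the phenolic foam/cork board interface, ΣR_partial = 0.02143 K/W.
T_interface = T_in − Q·ΣR_partial = -155 °C − (-2543)(0.02143) = -101 °C

T = -101 °C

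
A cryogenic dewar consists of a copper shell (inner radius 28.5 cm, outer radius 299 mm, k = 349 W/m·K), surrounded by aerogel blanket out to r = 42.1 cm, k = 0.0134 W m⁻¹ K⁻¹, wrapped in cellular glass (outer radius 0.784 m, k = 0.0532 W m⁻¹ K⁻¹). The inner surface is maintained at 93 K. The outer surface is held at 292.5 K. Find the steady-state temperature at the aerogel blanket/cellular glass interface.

Treat each layer as a resistance in series:
  R_copper = (1/0.285 − 1/0.299)/(4πk) = 0.1643/(4π·349) = 3.746×10^-5 K/W
  R_aerogel blanket = (1/0.299 − 1/0.421)/(4πk) = 0.9692/(4π·0.0134) = 5.756 K/W
  R_cellular glass = (1/0.421 − 1/0.784)/(4πk) = 1.100/(4π·0.0532) = 1.645 K/W
ΣR = 3.746×10^-5 + 5.756 + 1.645 = 7.401 K/W
Q = ΔT/ΣR = (93 K − 292.5 K)/7.401 = -26.96 W
From the inner boundary to the aerogel blanket/cellular glass interface, ΣR_partial = 5.756 K/W.
T_interface = T_in − Q·ΣR_partial = 93 K − (-26.96)(5.756) = 248.2 K

T = 248.2 K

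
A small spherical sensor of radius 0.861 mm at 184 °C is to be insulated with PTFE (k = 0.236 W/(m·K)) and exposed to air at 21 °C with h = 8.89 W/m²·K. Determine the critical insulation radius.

For a sphere, r_cr = 2k_ins/h = 2·0.236/8.89 = 0.0531 m = 5.31 cm

r_cr = 5.31 cm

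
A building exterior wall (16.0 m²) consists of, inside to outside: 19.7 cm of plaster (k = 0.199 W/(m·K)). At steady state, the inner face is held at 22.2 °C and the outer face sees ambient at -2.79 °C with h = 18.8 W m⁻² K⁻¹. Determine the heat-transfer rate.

Treat each layer as a resistance in series:
  R_plaster = L/(kA) = 0.197/(0.199·16.0) = 0.06187 K/W
  R_conv,out = 1/(hA) = 1/(18.8·16.0) = 0.003324 K/W
ΣR = 0.06187 + 0.003324 = 0.06519 K/W
Q = ΔT/ΣR = (22.2 °C − -2.79 °C)/0.06519 = 383 W

Q = 383 W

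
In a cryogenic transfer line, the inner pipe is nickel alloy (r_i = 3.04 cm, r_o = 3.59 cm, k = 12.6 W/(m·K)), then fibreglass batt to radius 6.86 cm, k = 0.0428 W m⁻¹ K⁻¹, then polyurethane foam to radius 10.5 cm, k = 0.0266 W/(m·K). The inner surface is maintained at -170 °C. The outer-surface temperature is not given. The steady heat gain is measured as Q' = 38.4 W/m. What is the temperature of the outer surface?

Series resistances:
  R'_nickel alloy = ln(0.0359/0.0304)/(2πk) = 0.1663/(2π·12.6) = 0.002101 m·K/W
  R'_fibreglass batt = ln(0.0686/0.0359)/(2πk) = 0.6476/(2π·0.0428) = 2.408 m·K/W
  R'_polyurethane foam = ln(0.105/0.0686)/(2πk) = 0.4257/(2π·0.0266) = 2.547 m·K/W
ΣR = 4.957 m·K/W
ΔT = Q'·ΣR = 38.4 × 4.957 = 190.3 K
Heat flows inward, so T_out = T_in + ΔT = -170 + 190.3 = 20.3 °C

T_out = 20.3 °C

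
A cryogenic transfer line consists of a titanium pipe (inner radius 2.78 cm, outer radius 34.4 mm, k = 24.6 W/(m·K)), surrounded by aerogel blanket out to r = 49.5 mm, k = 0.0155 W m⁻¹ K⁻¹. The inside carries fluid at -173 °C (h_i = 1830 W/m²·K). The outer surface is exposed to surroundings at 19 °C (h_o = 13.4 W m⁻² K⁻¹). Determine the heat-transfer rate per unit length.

Treat each layer as a resistance in series:
  R'_conv,in = 1/(2πr h) = 1/(2π·0.0278·1830) = 0.003128 m·K/W
  R'_titanium = ln(0.0344/0.0278)/(2πk) = 0.2130/(2π·24.6) = 0.001378 m·K/W
  R'_aerogel blanket = ln(0.0495/0.0344)/(2πk) = 0.3639/(2π·0.0155) = 3.737 m·K/W
  R'_conv,out = 1/(2πr h) = 1/(2π·0.0495·13.4) = 0.2399 m·K/W
ΣR = 0.003128 + 0.001378 + 3.737 + 0.2399 = 3.981 m·K/W
Q' = ΔT/ΣR = (-173 °C − 19 °C)/3.981 = -48.2 W/m
(Negative Q' ⇒ heat flows inward; heat gain = 48.2 W/m.)

Q' = 48.2 W/m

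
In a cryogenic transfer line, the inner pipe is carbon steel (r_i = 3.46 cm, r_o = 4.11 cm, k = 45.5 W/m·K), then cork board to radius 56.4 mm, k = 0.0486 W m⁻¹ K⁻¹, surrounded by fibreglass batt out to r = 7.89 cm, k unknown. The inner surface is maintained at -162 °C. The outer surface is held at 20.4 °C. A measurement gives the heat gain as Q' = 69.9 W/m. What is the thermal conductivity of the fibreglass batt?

ΣR = ΔT/Q' = |-162 − 20.4|/69.9 = 2.609 m·K/W
Known resistances:
  R'_carbon steel = ln(0.0411/0.0346)/(2πk) = 0.1722/(2π·45.5) = 6.022×10^-4 m·K/W
  R'_cork board = ln(0.0564/0.0411)/(2πk) = 0.3165/(2π·0.0486) = 1.036 m·K/W
R_fibreglass batt = ΣR − ΣR_known = 2.609 − 1.037 = 1.572 m·K/W
ln(r₂/r₁)/(2πk) = 1.572 ⇒ k = 0.3357/(2π·1.572) = 0.0340 W/m·K

k = 0.0340 W/m·K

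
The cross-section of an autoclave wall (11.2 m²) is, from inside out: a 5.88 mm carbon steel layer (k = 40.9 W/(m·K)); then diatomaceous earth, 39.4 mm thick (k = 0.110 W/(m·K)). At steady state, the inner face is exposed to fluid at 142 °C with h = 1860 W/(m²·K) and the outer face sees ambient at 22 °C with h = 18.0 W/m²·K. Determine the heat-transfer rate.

Q = 3.24 kW

Treat each layer as a resistance in series:
  R_conv,in = 1/(hA) = 1/(1860·11.2) = 4.800×10^-5 K/W
  R_carbon steel = L/(kA) = 0.00588/(40.9·11.2) = 1.284×10^-5 K/W
  R_diatomaceous earth = L/(kA) = 0.0394/(0.110·11.2) = 0.03198 K/W
  R_conv,out = 1/(hA) = 1/(18.0·11.2) = 0.004960 K/W
ΣR = 4.800×10^-5 + 1.284×10^-5 + 0.03198 + 0.004960 = 0.03700 K/W
Q = ΔT/ΣR = (142 °C − 22 °C)/0.03700 = 3240 W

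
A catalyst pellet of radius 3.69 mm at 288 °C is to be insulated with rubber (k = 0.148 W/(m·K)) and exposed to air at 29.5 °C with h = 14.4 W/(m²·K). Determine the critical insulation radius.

For a sphere, r_cr = 2k_ins/h = 2·0.148/14.4 = 0.0206 m = 2.06 cm

r_cr = 2.06 cm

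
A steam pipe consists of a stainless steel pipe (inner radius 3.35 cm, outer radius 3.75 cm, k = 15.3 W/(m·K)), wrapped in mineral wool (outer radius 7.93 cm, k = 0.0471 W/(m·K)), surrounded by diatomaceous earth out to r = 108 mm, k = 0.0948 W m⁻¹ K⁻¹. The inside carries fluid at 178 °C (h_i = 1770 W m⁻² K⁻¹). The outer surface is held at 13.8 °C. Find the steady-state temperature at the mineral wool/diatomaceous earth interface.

T = 41.7 °C

Resistance network (inner→outer):
  R'_conv,in = 1/(2πr h) = 1/(2π·0.0335·1770) = 0.002684 m·K/W
  R'_stainless steel = ln(0.0375/0.0335)/(2πk) = 0.1128/(2π·15.3) = 0.001173 m·K/W
  R'_mineral wool = ln(0.0793/0.0375)/(2πk) = 0.7489/(2π·0.0471) = 2.531 m·K/W
  R'_diatomaceous earth = ln(0.108/0.0793)/(2πk) = 0.3089/(2π·0.0948) = 0.5186 m·K/W
ΣR = 0.002684 + 0.001173 + 2.531 + 0.5186 = 3.053 m·K/W
Q' = ΔT/ΣR = (178 °C − 13.8 °C)/3.053 = 53.78 W/m
From the inner boundary to the mineral wool/diatomaceous earth interface, ΣR_partial = 2.535 m·K/W.
T_interface = T_in − Q'·ΣR_partial = 178 °C − (53.78)(2.535) = 41.7 °C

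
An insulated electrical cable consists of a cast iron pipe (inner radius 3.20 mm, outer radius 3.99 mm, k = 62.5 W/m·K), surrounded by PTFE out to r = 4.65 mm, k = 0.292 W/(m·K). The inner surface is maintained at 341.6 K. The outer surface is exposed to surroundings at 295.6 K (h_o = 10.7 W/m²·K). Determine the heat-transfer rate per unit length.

Treat each layer as a resistance in series:
  R'_cast iron = ln(0.00399/0.00320)/(2πk) = 0.2206/(2π·62.5) = 5.619×10^-4 m·K/W
  R'_PTFE = ln(0.00465/0.00399)/(2πk) = 0.1531/(2π·0.292) = 0.08343 m·K/W
  R'_conv,out = 1/(2πr h) = 1/(2π·0.00465·10.7) = 3.199 m·K/W
ΣR = 5.619×10^-4 + 0.08343 + 3.199 = 3.283 m·K/W
Q' = ΔT/ΣR = (341.6 K − 295.6 K)/3.283 = 14.0 W/m

Q' = 14.0 W/m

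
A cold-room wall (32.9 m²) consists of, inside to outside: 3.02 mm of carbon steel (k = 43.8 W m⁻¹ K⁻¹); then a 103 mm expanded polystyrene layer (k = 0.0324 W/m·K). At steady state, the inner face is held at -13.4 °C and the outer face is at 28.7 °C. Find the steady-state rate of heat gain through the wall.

Q = 436 W

Treat each layer as a resistance in series:
  R_carbon steel = L/(kA) = 0.00302/(43.8·32.9) = 2.096×10^-6 K/W
  R_expanded polystyrene = L/(kA) = 0.103/(0.0324·32.9) = 0.09663 K/W
ΣR = 2.096×10^-6 + 0.09663 = 0.09663 K/W
Q = ΔT/ΣR = (-13.4 °C − 28.7 °C)/0.09663 = -436 W
(Negative Q ⇒ heat flows inward; heat gain = 436 W.)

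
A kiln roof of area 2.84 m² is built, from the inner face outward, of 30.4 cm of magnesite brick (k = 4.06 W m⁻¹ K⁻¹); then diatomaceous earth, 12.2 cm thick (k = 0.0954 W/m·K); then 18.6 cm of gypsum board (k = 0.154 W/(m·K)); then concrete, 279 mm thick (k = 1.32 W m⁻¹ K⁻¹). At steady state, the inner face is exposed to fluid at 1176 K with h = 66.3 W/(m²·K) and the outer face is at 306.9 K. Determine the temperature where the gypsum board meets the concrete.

Series thermal resistances, inner to outer:
  R_conv,in = 1/(hA) = 1/(66.3·2.84) = 0.005311 K/W
  R_magnesite brick = L/(kA) = 0.304/(4.06·2.84) = 0.02637 K/W
  R_diatomaceous earth = L/(kA) = 0.122/(0.0954·2.84) = 0.4503 K/W
  R_gypsum board = L/(kA) = 0.186/(0.154·2.84) = 0.4253 K/W
  R_concrete = L/(kA) = 0.279/(1.32·2.84) = 0.07442 K/W
ΣR = 0.005311 + 0.02637 + 0.4503 + 0.4253 + 0.07442 = 0.9817 K/W
Q = ΔT/ΣR = (1176 K − 306.9 K)/0.9817 = 885.3 W
From the inner boundary to the gypsum board/concrete interface, ΣR_partial = 0.9073 K/W.
T_interface = T_in − Q·ΣR_partial = 1176 K − (885.3)(0.9073) = 372.8 K

T = 372.8 K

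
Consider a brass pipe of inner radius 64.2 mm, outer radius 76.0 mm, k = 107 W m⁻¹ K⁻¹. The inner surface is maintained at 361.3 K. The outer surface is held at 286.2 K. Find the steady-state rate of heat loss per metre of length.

Q' = 2πk·ΔT/ln(r₂/r₁) = 2π × 107 × 75.1 / ln(0.0760/0.0642) = 2.99×10^5 W/m

Q' = 2.99×10^5 W/m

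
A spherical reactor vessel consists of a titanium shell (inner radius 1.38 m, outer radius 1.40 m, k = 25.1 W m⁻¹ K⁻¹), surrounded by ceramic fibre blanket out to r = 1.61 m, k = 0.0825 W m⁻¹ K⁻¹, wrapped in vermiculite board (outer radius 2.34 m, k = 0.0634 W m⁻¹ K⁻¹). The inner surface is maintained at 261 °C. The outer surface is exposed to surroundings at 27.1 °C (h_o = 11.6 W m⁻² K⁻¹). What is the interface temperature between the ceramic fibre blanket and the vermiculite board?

T = 198 °C

Resistance network (inner→outer):
  R_titanium = (1/1.38 − 1/1.40)/(4πk) = 0.01035/(4π·25.1) = 3.282×10^-5 K/W
  R_ceramic fibre blanket = (1/1.40 − 1/1.61)/(4πk) = 0.09317/(4π·0.0825) = 0.08987 K/W
  R_vermiculite board = (1/1.61 − 1/2.34)/(4πk) = 0.1938/(4π·0.0634) = 0.2432 K/W
  R_conv,out = 1/(4πr²h) = 1/(4π·2.34²·11.6) = 0.001253 K/W
ΣR = 3.282×10^-5 + 0.08987 + 0.2432 + 0.001253 = 0.3344 K/W
Q = ΔT/ΣR = (261 °C − 27.1 °C)/0.3344 = 699.5 W
From the inner boundary to the ceramic fibre blanket/vermiculite board interface, ΣR_partial = 0.08990 K/W.
T_interface = T_in − Q·ΣR_partial = 261 °C − (699.5)(0.08990) = 198 °C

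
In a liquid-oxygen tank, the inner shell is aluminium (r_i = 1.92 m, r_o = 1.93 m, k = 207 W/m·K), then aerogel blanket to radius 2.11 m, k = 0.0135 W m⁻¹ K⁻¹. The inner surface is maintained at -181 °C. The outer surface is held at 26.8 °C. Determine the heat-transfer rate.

Resistance network (inner→outer):
  R_aluminium = (1/1.92 − 1/1.93)/(4πk) = 0.002699/(4π·207) = 1.037×10^-6 K/W
  R_aerogel blanket = (1/1.93 − 1/2.11)/(4πk) = 0.04420/(4π·0.0135) = 0.2605 K/W
ΣR = 1.037×10^-6 + 0.2605 = 0.2605 K/W
Q = ΔT/ΣR = (-181 °C − 26.8 °C)/0.2605 = -798 W
(Negative Q ⇒ heat flows inward; heat gain = 798 W.)

Q = 798 W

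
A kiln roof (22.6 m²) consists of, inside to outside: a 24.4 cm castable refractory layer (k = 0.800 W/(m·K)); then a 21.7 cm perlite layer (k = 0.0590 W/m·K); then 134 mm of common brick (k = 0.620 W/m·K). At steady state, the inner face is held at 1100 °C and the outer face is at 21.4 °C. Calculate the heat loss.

Treat each layer as a resistance in series:
  R_castable refractory = L/(kA) = 0.244/(0.800·22.6) = 0.01350 K/W
  R_perlite = L/(kA) = 0.217/(0.0590·22.6) = 0.1627 K/W
  R_common brick = L/(kA) = 0.134/(0.620·22.6) = 0.009563 K/W
ΣR = 0.01350 + 0.1627 + 0.009563 = 0.1858 K/W
Q = ΔT/ΣR = (1100 °C − 21.4 °C)/0.1858 = 5810 W

Q = 5810 W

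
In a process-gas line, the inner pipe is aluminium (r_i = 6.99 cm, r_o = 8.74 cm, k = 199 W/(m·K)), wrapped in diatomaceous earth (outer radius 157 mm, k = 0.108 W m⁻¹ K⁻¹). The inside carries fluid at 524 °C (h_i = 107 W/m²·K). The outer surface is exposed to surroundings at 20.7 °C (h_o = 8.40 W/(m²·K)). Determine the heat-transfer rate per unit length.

Q' = 501 W/m

Treat each layer as a resistance in series:
  R'_conv,in = 1/(2πr h) = 1/(2π·0.0699·107) = 0.02128 m·K/W
  R'_aluminium = ln(0.0874/0.0699)/(2πk) = 0.2234/(2π·199) = 1.787×10^-4 m·K/W
  R'_diatomaceous earth = ln(0.157/0.0874)/(2πk) = 0.5858/(2π·0.108) = 0.8632 m·K/W
  R'_conv,out = 1/(2πr h) = 1/(2π·0.157·8.40) = 0.1207 m·K/W
ΣR = 0.02128 + 1.787×10^-4 + 0.8632 + 0.1207 = 1.005 m·K/W
Q' = ΔT/ΣR = (524 °C − 20.7 °C)/1.005 = 501 W/m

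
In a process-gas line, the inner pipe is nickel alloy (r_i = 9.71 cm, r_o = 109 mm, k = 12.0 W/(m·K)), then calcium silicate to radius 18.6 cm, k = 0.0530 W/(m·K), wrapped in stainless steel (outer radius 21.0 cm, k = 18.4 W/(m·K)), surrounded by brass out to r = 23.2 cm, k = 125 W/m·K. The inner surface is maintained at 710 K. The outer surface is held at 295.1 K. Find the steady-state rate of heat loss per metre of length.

Q' = 258 W/m

Series thermal resistances, inner to outer:
  R'_nickel alloy = ln(0.109/0.0971)/(2πk) = 0.1156/(2π·12.0) = 0.001533 m·K/W
  R'_calcium silicate = ln(0.186/0.109)/(2πk) = 0.5344/(2π·0.0530) = 1.605 m·K/W
  R'_stainless steel = ln(0.210/0.186)/(2πk) = 0.1214/(2π·18.4) = 0.001050 m·K/W
  R'_brass = ln(0.232/0.210)/(2πk) = 0.09963/(2π·125) = 1.269×10^-4 m·K/W
ΣR = 0.001533 + 1.605 + 0.001050 + 1.269×10^-4 = 1.608 m·K/W
Q' = ΔT/ΣR = (710 K − 295.1 K)/1.608 = 258 W/m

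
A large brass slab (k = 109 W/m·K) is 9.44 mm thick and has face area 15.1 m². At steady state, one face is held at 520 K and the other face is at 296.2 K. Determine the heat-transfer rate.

Q = 39000 kW

Q = kA·ΔT/L = 109 × 15.1 × |520 K − 296.2 K| / 0.00944 = 3.90×10^7 W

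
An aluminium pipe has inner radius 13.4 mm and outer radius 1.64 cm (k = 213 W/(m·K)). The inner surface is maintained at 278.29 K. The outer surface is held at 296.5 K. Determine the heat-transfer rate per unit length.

Q' = 2πk·ΔT/ln(r₂/r₁) = 2π × 213 × 18.21 / ln(0.0164/0.0134) = 1.21×10^5 W/m

Q' = 121 kW/m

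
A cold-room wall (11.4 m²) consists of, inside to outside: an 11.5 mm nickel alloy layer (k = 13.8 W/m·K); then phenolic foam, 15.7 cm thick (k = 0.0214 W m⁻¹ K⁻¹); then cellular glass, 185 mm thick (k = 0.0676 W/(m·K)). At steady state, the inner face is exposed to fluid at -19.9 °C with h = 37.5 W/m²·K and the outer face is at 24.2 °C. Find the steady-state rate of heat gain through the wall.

Q = 49.8 W

Treat each layer as a resistance in series:
  R_conv,in = 1/(hA) = 1/(37.5·11.4) = 0.002339 K/W
  R_nickel alloy = L/(kA) = 0.0115/(13.8·11.4) = 7.310×10^-5 K/W
  R_phenolic foam = L/(kA) = 0.157/(0.0214·11.4) = 0.6435 K/W
  R_cellular glass = L/(kA) = 0.185/(0.0676·11.4) = 0.2401 K/W
ΣR = 0.002339 + 7.310×10^-5 + 0.6435 + 0.2401 = 0.8860 K/W
Q = ΔT/ΣR = (-19.9 °C − 24.2 °C)/0.8860 = -49.8 W
(Negative Q ⇒ heat flows inward; heat gain = 49.8 W.)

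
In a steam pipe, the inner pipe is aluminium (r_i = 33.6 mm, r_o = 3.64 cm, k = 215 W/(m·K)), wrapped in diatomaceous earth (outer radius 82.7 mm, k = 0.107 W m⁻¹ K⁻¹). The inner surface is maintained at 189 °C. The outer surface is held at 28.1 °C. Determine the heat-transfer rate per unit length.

Series thermal resistances, inner to outer:
  R'_aluminium = ln(0.0364/0.0336)/(2πk) = 0.08004/(2π·215) = 5.925×10^-5 m·K/W
  R'_diatomaceous earth = ln(0.0827/0.0364)/(2πk) = 0.8207/(2π·0.107) = 1.221 m·K/W
ΣR = 5.925×10^-5 + 1.221 = 1.221 m·K/W
Q' = ΔT/ΣR = (189 °C − 28.1 °C)/1.221 = 132 W/m

Q' = 132 W/m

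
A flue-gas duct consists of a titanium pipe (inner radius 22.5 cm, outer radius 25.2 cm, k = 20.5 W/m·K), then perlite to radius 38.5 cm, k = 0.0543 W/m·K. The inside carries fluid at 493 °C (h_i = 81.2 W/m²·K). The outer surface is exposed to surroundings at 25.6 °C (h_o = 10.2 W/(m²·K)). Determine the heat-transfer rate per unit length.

Resistance network (inner→outer):
  R'_conv,in = 1/(2πr h) = 1/(2π·0.225·81.2) = 0.008711 m·K/W
  R'_titanium = ln(0.252/0.225)/(2πk) = 0.1133/(2π·20.5) = 8.798×10^-4 m·K/W
  R'_perlite = ln(0.385/0.252)/(2πk) = 0.4238/(2π·0.0543) = 1.242 m·K/W
  R'_conv,out = 1/(2πr h) = 1/(2π·0.385·10.2) = 0.04053 m·K/W
ΣR = 0.008711 + 8.798×10^-4 + 1.242 + 0.04053 = 1.292 m·K/W
Q' = ΔT/ΣR = (493 °C − 25.6 °C)/1.292 = 362 W/m

Q' = 362 W/m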